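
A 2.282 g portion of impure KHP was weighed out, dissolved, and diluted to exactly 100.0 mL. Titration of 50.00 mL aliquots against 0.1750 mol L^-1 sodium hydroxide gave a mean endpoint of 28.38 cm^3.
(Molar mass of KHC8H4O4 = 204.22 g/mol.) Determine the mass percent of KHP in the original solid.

KHC8H4O4 + NaOH → KNaC8H4O4 + H2O
n(NaOH) per titration = 0.02838 × 0.1750 = 4.966 × 10^-3 mol
n(KHC8H4O4) in each aliquot = 4.966 × 10^-3 mol (1:1 ratio)
n(KHC8H4O4) in the whole flask = 4.966 × 10^-3 × 100.0/50.00 = 9.933 × 10^-3 mol
mass of KHC8H4O4 = 9.933 × 10^-3 × 204.22 = 2.029 g
% KHC8H4O4 = 2.029 / 2.282 × 100 = 88.89 %

88.89 %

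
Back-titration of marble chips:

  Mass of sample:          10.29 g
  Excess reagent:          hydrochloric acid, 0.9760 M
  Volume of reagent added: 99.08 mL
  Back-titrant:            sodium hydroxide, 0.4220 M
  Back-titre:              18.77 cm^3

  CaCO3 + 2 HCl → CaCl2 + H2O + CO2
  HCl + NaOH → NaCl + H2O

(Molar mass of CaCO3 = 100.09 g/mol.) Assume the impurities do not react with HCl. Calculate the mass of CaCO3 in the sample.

n(HCl) added = 0.09908 × 0.9760 = 0.09670 mol
n(NaOH) used in back-titration = 0.01877 × 0.4220 = 7.921 × 10^-3 mol
n(HCl) left over = 7.921 × 10^-3 mol (1:1 ratio)
n(HCl) consumed by analyte = 0.09670 − 7.921 × 10^-3 = 0.08878 mol
From the 1:2 ratio, n(CaCO3) = 1/2 × 0.08878 = 0.04439 mol
mass of CaCO3 = 0.04439 × 100.09 = 4.443 g

4.443 g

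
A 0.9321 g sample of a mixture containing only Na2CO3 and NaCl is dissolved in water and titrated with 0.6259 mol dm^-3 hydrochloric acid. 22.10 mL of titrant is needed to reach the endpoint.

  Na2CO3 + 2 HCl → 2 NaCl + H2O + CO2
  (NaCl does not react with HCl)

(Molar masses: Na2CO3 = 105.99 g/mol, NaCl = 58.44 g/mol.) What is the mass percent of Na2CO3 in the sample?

78.64 %

n(HCl) = 0.02210 × 0.6259 = 0.01383 mol
Let x = n(Na2CO3), y = n(NaCl).
Titrant: 2x = 0.01383;  mass: 105.99x + 58.44y = 0.9321
Solving, x = 6.916 × 10^-3 mol, y = 3.406 × 10^-3 mol
mass of Na2CO3 = 6.916 × 10^-3 × 105.99 = 0.7330 g
% Na2CO3 = 0.7330 / 0.9321 × 100 = 78.64 %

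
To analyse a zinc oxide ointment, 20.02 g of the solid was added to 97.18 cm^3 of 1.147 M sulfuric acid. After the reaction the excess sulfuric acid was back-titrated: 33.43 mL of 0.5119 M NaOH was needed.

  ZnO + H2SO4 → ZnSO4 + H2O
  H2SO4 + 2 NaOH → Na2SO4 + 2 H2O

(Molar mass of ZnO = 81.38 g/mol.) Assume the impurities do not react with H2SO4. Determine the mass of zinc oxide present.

n(H2SO4) added = 0.09718 × 1.147 = 0.1115 mol
n(NaOH) used in back-titration = 0.03343 × 0.5119 = 0.01711 mol
From the 1:2 ratio, n(H2SO4) left over = 1/2 × 0.01711 = 8.556 × 10^-3 mol
n(H2SO4) consumed by analyte = 0.1115 − 8.556 × 10^-3 = 0.1029 mol
n(ZnO) = 0.1029 mol (1:1 ratio)
mass of ZnO = 0.1029 × 81.38 = 8.375 g

8.375 g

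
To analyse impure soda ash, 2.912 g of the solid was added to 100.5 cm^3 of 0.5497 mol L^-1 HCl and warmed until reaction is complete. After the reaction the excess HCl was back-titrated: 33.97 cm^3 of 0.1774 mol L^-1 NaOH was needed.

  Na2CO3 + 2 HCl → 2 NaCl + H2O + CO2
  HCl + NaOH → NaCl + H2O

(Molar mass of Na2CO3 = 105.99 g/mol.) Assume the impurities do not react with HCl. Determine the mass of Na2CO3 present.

2.608 g

n(HCl) added = 0.1005 × 0.5497 = 0.05524 mol
n(NaOH) used in back-titration = 0.03397 × 0.1774 = 6.026 × 10^-3 mol
n(HCl) left over = 6.026 × 10^-3 mol (1:1 ratio)
n(HCl) consumed by analyte = 0.05524 − 6.026 × 10^-3 = 0.04922 mol
From the 1:2 ratio, n(Na2CO3) = 1/2 × 0.04922 = 0.02461 mol
mass of Na2CO3 = 0.02461 × 105.99 = 2.608 g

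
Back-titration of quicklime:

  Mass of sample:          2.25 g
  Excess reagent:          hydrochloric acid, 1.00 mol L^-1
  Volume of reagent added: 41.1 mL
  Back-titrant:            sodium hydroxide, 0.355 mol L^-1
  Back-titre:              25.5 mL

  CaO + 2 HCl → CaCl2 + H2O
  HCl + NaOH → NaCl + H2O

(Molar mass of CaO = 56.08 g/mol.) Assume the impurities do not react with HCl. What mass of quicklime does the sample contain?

0.899 g

n(HCl) added = 0.0411 × 1.00 = 0.0411 mol
n(NaOH) used in back-titration = 0.0255 × 0.355 = 9.05 × 10^-3 mol
n(HCl) left over = 9.05 × 10^-3 mol (1:1 ratio)
n(HCl) consumed by analyte = 0.0411 − 9.05 × 10^-3 = 0.0320 mol
From the 1:2 ratio, n(CaO) = 1/2 × 0.0320 = 0.0160 mol
mass of CaO = 0.0160 × 56.08 = 0.899 g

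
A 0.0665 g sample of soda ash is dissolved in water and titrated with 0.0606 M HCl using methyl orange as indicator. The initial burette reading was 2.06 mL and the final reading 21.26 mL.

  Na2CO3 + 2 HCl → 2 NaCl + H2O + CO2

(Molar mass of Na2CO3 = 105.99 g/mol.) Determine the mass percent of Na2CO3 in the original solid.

n(HCl) = 0.0192 L × 0.0606 mol/L = 1.16 × 10^-3 mol
From the 1:2 ratio, n(Na2CO3) = 1/2 × 1.16 × 10^-3 = 5.82 × 10^-4 mol
mass of Na2CO3 = 5.82 × 10^-4 × 105.99 g/mol = 0.0617 g
% Na2CO3 = 0.0617 / 0.0665 × 100 = 92.7 %

92.7 %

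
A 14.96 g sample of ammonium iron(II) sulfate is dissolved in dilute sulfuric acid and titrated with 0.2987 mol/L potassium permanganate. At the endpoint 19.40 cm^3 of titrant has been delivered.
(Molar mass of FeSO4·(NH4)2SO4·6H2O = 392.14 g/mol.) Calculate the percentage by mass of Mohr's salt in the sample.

MnO4^- + 5 Fe^2+ + 8 H^+ → Mn^2+ + 5 Fe^3+ + 4 H2O
n(KMnO4) = 0.01940 L × 0.2987 mol/L = 5.795 × 10^-3 mol
From the 5:1 ratio, n(FeSO4·(NH4)2SO4·6H2O) = 5/1 × 5.795 × 10^-3 = 0.02897 mol
mass of FeSO4·(NH4)2SO4·6H2O = 0.02897 × 392.14 g/mol = 11.36 g
% FeSO4·(NH4)2SO4·6H2O = 11.36 / 14.96 × 100 = 75.95 %

75.95 %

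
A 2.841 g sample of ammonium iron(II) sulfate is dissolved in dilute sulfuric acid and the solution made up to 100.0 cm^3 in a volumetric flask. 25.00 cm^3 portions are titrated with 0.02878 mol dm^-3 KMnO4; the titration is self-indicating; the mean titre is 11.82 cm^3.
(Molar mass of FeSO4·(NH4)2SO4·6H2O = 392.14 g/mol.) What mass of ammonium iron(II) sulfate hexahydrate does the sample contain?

MnO4^- + 5 Fe^2+ + 8 H^+ → Mn^2+ + 5 Fe^3+ + 4 H2O
n(KMnO4) per titration = 0.01182 × 0.02878 = 3.402 × 10^-4 mol
From the 5:1 ratio, n(FeSO4·(NH4)2SO4·6H2O) in each aliquot = 5/1 × 3.402 × 10^-4 = 1.701 × 10^-3 mol
n(FeSO4·(NH4)2SO4·6H2O) in the whole flask = 1.701 × 10^-3 × 100.0/25.00 = 6.804 × 10^-3 mol
mass of FeSO4·(NH4)2SO4·6H2O = 6.804 × 10^-3 × 392.14 = 2.668 g

2.668 g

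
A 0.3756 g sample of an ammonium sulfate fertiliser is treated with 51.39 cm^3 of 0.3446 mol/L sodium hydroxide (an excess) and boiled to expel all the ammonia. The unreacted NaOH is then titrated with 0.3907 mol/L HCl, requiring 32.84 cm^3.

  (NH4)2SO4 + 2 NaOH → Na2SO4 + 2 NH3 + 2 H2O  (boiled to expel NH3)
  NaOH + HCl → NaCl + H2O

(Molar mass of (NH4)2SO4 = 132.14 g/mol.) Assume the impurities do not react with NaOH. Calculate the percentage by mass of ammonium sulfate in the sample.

85.81 %

n(NaOH) added = 0.05139 × 0.3446 = 0.01771 mol
n(HCl) used in back-titration = 0.03284 × 0.3907 = 0.01283 mol
n(NaOH) left over = 0.01283 mol (1:1 ratio)
n(NaOH) consumed by analyte = 0.01771 − 0.01283 = 4.878 × 10^-3 mol
From the 1:2 ratio, n((NH4)2SO4) = 1/2 × 4.878 × 10^-3 = 2.439 × 10^-3 mol
mass of (NH4)2SO4 = 2.439 × 10^-3 × 132.14 = 0.3223 g
% (NH4)2SO4 = 0.3223 / 0.3756 × 100 = 85.81 %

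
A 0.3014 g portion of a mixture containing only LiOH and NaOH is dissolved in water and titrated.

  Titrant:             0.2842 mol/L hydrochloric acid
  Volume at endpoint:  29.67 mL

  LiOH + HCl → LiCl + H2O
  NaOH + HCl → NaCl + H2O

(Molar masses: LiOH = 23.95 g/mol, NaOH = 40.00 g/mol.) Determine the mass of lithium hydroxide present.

0.05355 g

n(HCl) = 0.02967 × 0.2842 = 8.432 × 10^-3 mol
Let x = n(LiOH), y = n(NaOH).
Titrant: 1x + 1y = 8.432 × 10^-3;  mass: 23.95x + 40.00y = 0.3014
Solving, x = 2.236 × 10^-3 mol, y = 6.196 × 10^-3 mol
mass of LiOH = 2.236 × 10^-3 × 23.95 = 0.05355 g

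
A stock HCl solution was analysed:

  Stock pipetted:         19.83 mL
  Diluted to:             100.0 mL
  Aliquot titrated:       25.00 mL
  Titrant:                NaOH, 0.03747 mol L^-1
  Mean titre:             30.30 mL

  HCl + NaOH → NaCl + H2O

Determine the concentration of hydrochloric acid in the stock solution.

0.2290 mol/L

n(NaOH) = 0.03030 × 0.03747 = 1.135 × 10^-3 mol
n(HCl) in the aliquot = 1.135 × 10^-3 mol (1:1 ratio)
[HCl]_dilute = 1.135 × 10^-3 / 0.02500 = 0.04541 mol/L
Dilution factor = 100.0 / 19.83 = 5.043
[HCl]_stock = 0.04541 × 5.043 = 0.2290 mol/L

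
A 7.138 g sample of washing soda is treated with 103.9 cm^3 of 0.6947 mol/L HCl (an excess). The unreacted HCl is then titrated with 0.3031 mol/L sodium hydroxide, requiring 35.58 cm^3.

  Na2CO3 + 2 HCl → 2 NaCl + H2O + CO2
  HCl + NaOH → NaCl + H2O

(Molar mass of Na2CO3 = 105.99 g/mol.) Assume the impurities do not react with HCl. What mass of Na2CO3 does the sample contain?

n(HCl) added = 0.1039 × 0.6947 = 0.07218 mol
n(NaOH) used in back-titration = 0.03558 × 0.3031 = 0.01078 mol
n(HCl) left over = 0.01078 mol (1:1 ratio)
n(HCl) consumed by analyte = 0.07218 − 0.01078 = 0.06140 mol
From the 1:2 ratio, n(Na2CO3) = 1/2 × 0.06140 = 0.03070 mol
mass of Na2CO3 = 0.03070 × 105.99 = 3.254 g

3.254 g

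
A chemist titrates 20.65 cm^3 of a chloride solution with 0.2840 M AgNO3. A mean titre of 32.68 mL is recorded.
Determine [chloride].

0.4494 M

Ag^+ + Cl^- → AgCl(s)
n(AgNO3) = 0.03268 L × 0.2840 mol/L = 9.281 × 10^-3 mol
n(Cl-) = 9.281 × 10^-3 mol (1:1 mole ratio)
[Cl-] = 9.281 × 10^-3 mol / 0.02065 L = 0.4494 mol/L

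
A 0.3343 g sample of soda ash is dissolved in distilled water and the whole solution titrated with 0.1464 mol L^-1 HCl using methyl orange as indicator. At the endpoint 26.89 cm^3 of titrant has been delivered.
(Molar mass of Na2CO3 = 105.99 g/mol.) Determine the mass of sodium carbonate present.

0.2086 g

Na2CO3 + 2 HCl → 2 NaCl + H2O + CO2
n(HCl) = 0.02689 L × 0.1464 mol/L = 3.937 × 10^-3 mol
From the 1:2 ratio, n(Na2CO3) = 1/2 × 3.937 × 10^-3 = 1.968 × 10^-3 mol
mass of Na2CO3 = 1.968 × 10^-3 × 105.99 g/mol = 0.2086 g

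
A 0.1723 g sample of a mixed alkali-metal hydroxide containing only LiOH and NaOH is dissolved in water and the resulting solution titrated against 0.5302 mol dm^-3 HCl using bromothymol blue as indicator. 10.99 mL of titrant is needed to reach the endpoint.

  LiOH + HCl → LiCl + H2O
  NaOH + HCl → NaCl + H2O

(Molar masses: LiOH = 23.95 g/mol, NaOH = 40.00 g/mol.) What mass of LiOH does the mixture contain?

n(HCl) = 0.01099 × 0.5302 = 5.827 × 10^-3 mol
Let x = n(LiOH), y = n(NaOH).
Titrant: 1x + 1y = 5.827 × 10^-3;  mass: 23.95x + 40.00y = 0.1723
Solving, x = 3.787 × 10^-3 mol, y = 2.040 × 10^-3 mol
mass of LiOH = 3.787 × 10^-3 × 23.95 = 0.09069 g

0.09069 g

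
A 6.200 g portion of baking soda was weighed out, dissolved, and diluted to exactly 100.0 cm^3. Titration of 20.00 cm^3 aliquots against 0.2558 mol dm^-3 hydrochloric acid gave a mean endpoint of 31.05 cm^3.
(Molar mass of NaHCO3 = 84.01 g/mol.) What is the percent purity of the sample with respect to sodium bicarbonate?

53.81 %

NaHCO3 + HCl → NaCl + H2O + CO2
n(HCl) per titration = 0.03105 × 0.2558 = 7.943 × 10^-3 mol
n(NaHCO3) in each aliquot = 7.943 × 10^-3 mol (1:1 ratio)
n(NaHCO3) in the whole flask = 7.943 × 10^-3 × 100.0/20.00 = 0.03971 mol
mass of NaHCO3 = 0.03971 × 84.01 = 3.336 g
% NaHCO3 = 3.336 / 6.200 × 100 = 53.81 %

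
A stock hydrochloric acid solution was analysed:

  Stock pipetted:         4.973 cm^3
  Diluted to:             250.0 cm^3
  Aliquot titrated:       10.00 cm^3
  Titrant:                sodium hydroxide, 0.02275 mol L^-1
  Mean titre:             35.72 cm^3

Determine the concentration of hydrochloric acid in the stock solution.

4.085 mol/L

HCl + NaOH → NaCl + H2O
n(NaOH) = 0.03572 × 0.02275 = 8.126 × 10^-4 mol
n(HCl) in the aliquot = 8.126 × 10^-4 mol (1:1 ratio)
[HCl]_dilute = 8.126 × 10^-4 / 0.01000 = 0.08126 mol/L
Dilution factor = 250.0 / 4.973 = 50.27
[HCl]_stock = 0.08126 × 50.27 = 4.085 mol/L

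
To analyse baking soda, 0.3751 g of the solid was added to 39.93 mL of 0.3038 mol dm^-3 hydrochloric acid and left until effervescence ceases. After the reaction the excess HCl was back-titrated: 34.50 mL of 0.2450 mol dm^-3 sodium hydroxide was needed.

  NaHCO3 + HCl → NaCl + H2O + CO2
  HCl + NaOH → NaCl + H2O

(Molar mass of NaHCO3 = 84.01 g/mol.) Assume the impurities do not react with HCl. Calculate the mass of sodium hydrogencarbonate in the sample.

n(HCl) added = 0.03993 × 0.3038 = 0.01213 mol
n(NaOH) used in back-titration = 0.03450 × 0.2450 = 8.453 × 10^-3 mol
n(HCl) left over = 8.453 × 10^-3 mol (1:1 ratio)
n(HCl) consumed by analyte = 0.01213 − 8.453 × 10^-3 = 3.678 × 10^-3 mol
n(NaHCO3) = 3.678 × 10^-3 mol (1:1 ratio)
mass of NaHCO3 = 3.678 × 10^-3 × 84.01 = 0.3090 g

0.3090 g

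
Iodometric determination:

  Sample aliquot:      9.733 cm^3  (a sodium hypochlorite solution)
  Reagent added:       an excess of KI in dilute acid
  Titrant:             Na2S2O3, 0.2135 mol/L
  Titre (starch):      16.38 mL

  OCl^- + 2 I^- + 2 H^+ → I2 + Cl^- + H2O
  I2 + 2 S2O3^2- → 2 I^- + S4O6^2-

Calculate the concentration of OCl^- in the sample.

0.1797 mol/L

n(S2O3^2-) = 0.01638 × 0.2135 = 3.497 × 10^-3 mol
n(I2) = n(S2O3^2-)/2 = 1.749 × 10^-3 mol
n(OCl^-) in the aliquot = 1.749 × 10^-3 mol (1:1 ratio)
[OCl^-] = 1.749 × 10^-3 / 0.009733 = 0.1797 mol/L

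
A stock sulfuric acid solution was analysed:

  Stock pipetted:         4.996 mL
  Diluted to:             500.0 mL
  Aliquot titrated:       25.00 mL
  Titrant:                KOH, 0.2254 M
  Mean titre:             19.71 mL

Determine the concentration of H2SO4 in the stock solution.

8.892 M

H2SO4 + 2 KOH → K2SO4 + 2 H2O
n(KOH) = 0.01971 × 0.2254 = 4.443 × 10^-3 mol
From the 1:2 ratio, n(H2SO4) in the aliquot = 1/2 × 4.443 × 10^-3 = 2.221 × 10^-3 mol
[H2SO4]_dilute = 2.221 × 10^-3 / 0.02500 = 0.08885 mol/L
Dilution factor = 500.0 / 4.996 = 100.1
[H2SO4]_stock = 0.08885 × 100.1 = 8.892 mol/L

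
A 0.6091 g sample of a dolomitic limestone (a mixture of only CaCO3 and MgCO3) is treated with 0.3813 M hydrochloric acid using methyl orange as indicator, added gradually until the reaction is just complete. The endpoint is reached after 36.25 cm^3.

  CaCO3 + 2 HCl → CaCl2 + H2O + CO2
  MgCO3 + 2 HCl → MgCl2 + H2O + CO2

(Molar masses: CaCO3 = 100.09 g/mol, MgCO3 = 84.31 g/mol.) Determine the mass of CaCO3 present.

0.1676 g

n(HCl) = 0.03625 × 0.3813 = 0.01382 mol
Let x = n(CaCO3), y = n(MgCO3).
Titrant: 2x + 2y = 0.01382;  mass: 100.09x + 84.31y = 0.6091
Solving, x = 1.675 × 10^-3 mol, y = 5.236 × 10^-3 mol
mass of CaCO3 = 1.675 × 10^-3 × 100.09 = 0.1676 g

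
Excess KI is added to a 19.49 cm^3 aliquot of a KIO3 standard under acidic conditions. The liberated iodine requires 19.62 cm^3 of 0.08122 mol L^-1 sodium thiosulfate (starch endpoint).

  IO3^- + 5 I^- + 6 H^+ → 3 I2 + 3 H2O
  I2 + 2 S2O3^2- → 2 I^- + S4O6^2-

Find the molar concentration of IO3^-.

0.01363 mol/L

n(S2O3^2-) = 0.01962 × 0.08122 = 1.594 × 10^-3 mol
n(I2) = n(S2O3^2-)/2 = 7.968 × 10^-4 mol
From the 1:3 ratio, n(IO3^-) in the aliquot = 1/3 × 7.968 × 10^-4 = 2.656 × 10^-4 mol
[IO3^-] = 2.656 × 10^-4 / 0.01949 = 0.01363 mol/L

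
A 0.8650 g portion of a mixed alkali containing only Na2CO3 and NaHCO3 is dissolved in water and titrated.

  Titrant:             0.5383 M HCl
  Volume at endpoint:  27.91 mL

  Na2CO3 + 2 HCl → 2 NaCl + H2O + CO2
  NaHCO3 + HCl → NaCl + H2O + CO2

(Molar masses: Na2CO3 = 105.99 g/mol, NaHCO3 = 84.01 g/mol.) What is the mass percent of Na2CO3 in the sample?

78.45 %

n(HCl) = 0.02791 × 0.5383 = 0.01502 mol
Let x = n(Na2CO3), y = n(NaHCO3).
Titrant: 2x + 1y = 0.01502;  mass: 105.99x + 84.01y = 0.8650
Solving, x = 6.403 × 10^-3 mol, y = 2.218 × 10^-3 mol
mass of Na2CO3 = 6.403 × 10^-3 × 105.99 = 0.6786 g
% Na2CO3 = 0.6786 / 0.8650 × 100 = 78.45 %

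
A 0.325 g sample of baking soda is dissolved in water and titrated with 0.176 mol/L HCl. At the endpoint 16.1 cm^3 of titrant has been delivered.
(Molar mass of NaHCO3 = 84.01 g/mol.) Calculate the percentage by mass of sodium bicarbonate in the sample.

NaHCO3 + HCl → NaCl + H2O + CO2
n(HCl) = 0.0161 L × 0.176 mol/L = 2.83 × 10^-3 mol
n(NaHCO3) = 2.83 × 10^-3 mol (1:1 ratio)
mass of NaHCO3 = 2.83 × 10^-3 × 84.01 g/mol = 0.238 g
% NaHCO3 = 0.238 / 0.325 × 100 = 73.2 %

73.2 %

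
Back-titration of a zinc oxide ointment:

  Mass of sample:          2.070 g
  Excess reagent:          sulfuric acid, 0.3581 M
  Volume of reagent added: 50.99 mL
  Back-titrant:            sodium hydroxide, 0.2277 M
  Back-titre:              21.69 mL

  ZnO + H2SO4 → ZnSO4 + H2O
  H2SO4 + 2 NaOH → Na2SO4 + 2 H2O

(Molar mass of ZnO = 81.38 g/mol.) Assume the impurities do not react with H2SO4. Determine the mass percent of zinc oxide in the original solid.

n(H2SO4) added = 0.05099 × 0.3581 = 0.01826 mol
n(NaOH) used in back-titration = 0.02169 × 0.2277 = 4.939 × 10^-3 mol
From the 1:2 ratio, n(H2SO4) left over = 1/2 × 4.939 × 10^-3 = 2.469 × 10^-3 mol
n(H2SO4) consumed by analyte = 0.01826 − 2.469 × 10^-3 = 0.01579 mol
n(ZnO) = 0.01579 mol (1:1 ratio)
mass of ZnO = 0.01579 × 81.38 = 1.285 g
% ZnO = 1.285 / 2.070 × 100 = 62.08 %

62.08 %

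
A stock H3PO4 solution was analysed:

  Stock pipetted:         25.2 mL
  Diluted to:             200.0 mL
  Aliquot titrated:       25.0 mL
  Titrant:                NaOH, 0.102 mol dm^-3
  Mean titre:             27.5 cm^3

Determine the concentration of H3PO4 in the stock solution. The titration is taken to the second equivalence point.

H3PO4 + 2 NaOH → Na2HPO4 + 2 H2O
n(NaOH) = 0.0275 × 0.102 = 2.80 × 10^-3 mol
From the 1:2 ratio, n(H3PO4) in the aliquot = 1/2 × 2.80 × 10^-3 = 1.40 × 10^-3 mol
[H3PO4]_dilute = 1.40 × 10^-3 / 0.0250 = 0.0561 mol/L
Dilution factor = 200.0 / 25.2 = 7.937
[H3PO4]_stock = 0.0561 × 7.937 = 0.445 mol/L

0.445 mol/L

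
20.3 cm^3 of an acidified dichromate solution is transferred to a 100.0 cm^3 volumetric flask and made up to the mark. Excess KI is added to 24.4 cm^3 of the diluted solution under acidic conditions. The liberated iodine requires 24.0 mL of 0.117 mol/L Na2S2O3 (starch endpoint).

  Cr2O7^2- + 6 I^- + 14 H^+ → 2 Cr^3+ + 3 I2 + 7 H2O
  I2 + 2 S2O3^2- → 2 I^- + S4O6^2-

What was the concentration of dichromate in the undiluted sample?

n(S2O3^2-) = 0.0240 × 0.117 = 2.81 × 10^-3 mol
n(I2) = n(S2O3^2-)/2 = 1.40 × 10^-3 mol
From the 1:3 ratio, n(Cr2O7^2-) in the aliquot = 1/3 × 1.40 × 10^-3 = 4.68 × 10^-4 mol
[Cr2O7^2-]_dilute = 4.68 × 10^-4 / 0.0244 = 0.0192 mol/L
[Cr2O7^2-]_original = 0.0192 × 100.0/20.3 = 0.0945 mol/L

0.0945 mol/L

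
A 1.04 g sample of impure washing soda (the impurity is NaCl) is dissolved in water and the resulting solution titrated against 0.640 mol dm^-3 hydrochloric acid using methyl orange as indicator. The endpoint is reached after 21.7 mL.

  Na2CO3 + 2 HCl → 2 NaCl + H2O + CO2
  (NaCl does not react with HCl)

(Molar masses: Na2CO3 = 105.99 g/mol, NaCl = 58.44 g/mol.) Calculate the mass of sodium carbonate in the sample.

0.736 g

n(HCl) = 0.0217 × 0.640 = 0.0139 mol
Let x = n(Na2CO3), y = n(NaCl).
Titrant: 2x = 0.0139;  mass: 105.99x + 58.44y = 1.04
Solving, x = 6.94 × 10^-3 mol, y = 5.20 × 10^-3 mol
mass of Na2CO3 = 6.94 × 10^-3 × 105.99 = 0.736 g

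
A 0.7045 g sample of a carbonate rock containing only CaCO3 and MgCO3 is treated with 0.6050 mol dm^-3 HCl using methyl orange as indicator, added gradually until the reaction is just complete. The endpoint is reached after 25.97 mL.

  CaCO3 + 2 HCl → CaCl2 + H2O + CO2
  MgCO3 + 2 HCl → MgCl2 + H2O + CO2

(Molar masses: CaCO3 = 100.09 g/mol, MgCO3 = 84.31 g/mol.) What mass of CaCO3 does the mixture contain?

n(HCl) = 0.02597 × 0.6050 = 0.01571 mol
Let x = n(CaCO3), y = n(MgCO3).
Titrant: 2x + 2y = 0.01571;  mass: 100.09x + 84.31y = 0.7045
Solving, x = 2.672 × 10^-3 mol, y = 5.184 × 10^-3 mol
mass of CaCO3 = 2.672 × 10^-3 × 100.09 = 0.2675 g

0.2675 g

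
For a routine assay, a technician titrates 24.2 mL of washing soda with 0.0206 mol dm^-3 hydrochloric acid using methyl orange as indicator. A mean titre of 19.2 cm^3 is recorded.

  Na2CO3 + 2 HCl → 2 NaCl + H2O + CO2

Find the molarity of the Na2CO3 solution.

0.00817 mol/L

n(HCl) = 0.0192 L × 0.0206 mol/L = 3.96 × 10^-4 mol
From the 1:2 mole ratio, n(Na2CO3) = 1/2 × 3.96 × 10^-4 = 1.98 × 10^-4 mol
[Na2CO3] = 1.98 × 10^-4 mol / 0.0242 L = 0.00817 mol/L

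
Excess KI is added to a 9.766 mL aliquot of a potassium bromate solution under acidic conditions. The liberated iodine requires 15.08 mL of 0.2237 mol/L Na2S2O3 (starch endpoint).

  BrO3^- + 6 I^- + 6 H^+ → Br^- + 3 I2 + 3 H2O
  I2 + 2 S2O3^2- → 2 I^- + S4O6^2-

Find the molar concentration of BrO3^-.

0.05757 mol/L

n(S2O3^2-) = 0.01508 × 0.2237 = 3.373 × 10^-3 mol
n(I2) = n(S2O3^2-)/2 = 1.687 × 10^-3 mol
From the 1:3 ratio, n(BrO3^-) in the aliquot = 1/3 × 1.687 × 10^-3 = 5.622 × 10^-4 mol
[BrO3^-] = 5.622 × 10^-4 / 0.009766 = 0.05757 mol/L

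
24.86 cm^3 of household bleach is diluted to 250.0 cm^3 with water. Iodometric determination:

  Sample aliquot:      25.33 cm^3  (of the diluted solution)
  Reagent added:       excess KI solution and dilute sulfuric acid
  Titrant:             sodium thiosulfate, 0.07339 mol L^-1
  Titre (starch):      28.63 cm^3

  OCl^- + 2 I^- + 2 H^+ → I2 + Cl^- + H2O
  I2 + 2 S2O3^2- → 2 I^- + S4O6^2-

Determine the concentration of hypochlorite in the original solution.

n(S2O3^2-) = 0.02863 × 0.07339 = 2.101 × 10^-3 mol
n(I2) = n(S2O3^2-)/2 = 1.051 × 10^-3 mol
n(OCl^-) in the aliquot = 1.051 × 10^-3 mol (1:1 ratio)
[OCl^-]_dilute = 1.051 × 10^-3 / 0.02533 = 0.04148 mol/L
[OCl^-]_original = 0.04148 × 250.0/24.86 = 0.4171 mol/L

0.4171 mol/L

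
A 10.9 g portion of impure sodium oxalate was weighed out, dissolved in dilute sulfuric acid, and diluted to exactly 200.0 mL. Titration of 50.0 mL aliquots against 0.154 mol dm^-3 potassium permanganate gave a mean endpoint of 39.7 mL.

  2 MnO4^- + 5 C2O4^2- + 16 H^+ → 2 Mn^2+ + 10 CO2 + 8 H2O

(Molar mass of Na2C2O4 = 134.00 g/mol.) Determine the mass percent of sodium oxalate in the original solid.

75.2 %

n(KMnO4) per titration = 0.0397 × 0.154 = 6.11 × 10^-3 mol
From the 5:2 ratio, n(Na2C2O4) in each aliquot = 5/2 × 6.11 × 10^-3 = 0.0153 mol
n(Na2C2O4) in the whole flask = 0.0153 × 200.0/50.0 = 0.0611 mol
mass of Na2C2O4 = 0.0611 × 134.00 = 8.19 g
% Na2C2O4 = 8.19 / 10.9 × 100 = 75.2 %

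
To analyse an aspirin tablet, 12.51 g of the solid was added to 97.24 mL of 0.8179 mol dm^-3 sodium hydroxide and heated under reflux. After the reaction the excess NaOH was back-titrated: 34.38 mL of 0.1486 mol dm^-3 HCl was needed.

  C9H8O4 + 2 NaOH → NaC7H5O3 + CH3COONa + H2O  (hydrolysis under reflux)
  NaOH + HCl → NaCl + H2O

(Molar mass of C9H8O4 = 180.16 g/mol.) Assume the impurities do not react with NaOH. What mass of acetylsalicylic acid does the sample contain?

n(NaOH) added = 0.09724 × 0.8179 = 0.07953 mol
n(HCl) used in back-titration = 0.03438 × 0.1486 = 5.109 × 10^-3 mol
n(NaOH) left over = 5.109 × 10^-3 mol (1:1 ratio)
n(NaOH) consumed by analyte = 0.07953 − 5.109 × 10^-3 = 0.07442 mol
From the 1:2 ratio, n(C9H8O4) = 1/2 × 0.07442 = 0.03721 mol
mass of C9H8O4 = 0.03721 × 180.16 = 6.704 g

6.704 g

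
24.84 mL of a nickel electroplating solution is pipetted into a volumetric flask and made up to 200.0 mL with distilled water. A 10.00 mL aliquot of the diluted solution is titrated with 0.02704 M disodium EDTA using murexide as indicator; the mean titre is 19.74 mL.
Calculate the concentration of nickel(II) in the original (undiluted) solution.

Ni^2+ + EDTA^4- → [Ni(EDTA)]^2-
n(EDTA) = 0.01974 × 0.02704 = 5.338 × 10^-4 mol
n(Ni2+) in the aliquot = 5.338 × 10^-4 mol (1:1 ratio)
[Ni2+]_dilute = 5.338 × 10^-4 / 0.01000 = 0.05338 mol/L
Dilution factor = 200.0 / 24.84 = 8.052
[Ni2+]_stock = 0.05338 × 8.052 = 0.4298 mol/L

0.4298 M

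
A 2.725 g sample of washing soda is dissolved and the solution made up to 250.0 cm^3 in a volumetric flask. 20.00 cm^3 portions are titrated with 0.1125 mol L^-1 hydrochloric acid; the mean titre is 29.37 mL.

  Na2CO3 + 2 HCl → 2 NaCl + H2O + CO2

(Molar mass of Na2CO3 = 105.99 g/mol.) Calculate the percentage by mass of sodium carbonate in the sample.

80.32 %

n(HCl) per titration = 0.02937 × 0.1125 = 3.304 × 10^-3 mol
From the 1:2 ratio, n(Na2CO3) in each aliquot = 1/2 × 3.304 × 10^-3 = 1.652 × 10^-3 mol
n(Na2CO3) in the whole flask = 1.652 × 10^-3 × 250.0/20.00 = 0.02065 mol
mass of Na2CO3 = 0.02065 × 105.99 = 2.189 g
% Na2CO3 = 2.189 / 2.725 × 100 = 80.32 %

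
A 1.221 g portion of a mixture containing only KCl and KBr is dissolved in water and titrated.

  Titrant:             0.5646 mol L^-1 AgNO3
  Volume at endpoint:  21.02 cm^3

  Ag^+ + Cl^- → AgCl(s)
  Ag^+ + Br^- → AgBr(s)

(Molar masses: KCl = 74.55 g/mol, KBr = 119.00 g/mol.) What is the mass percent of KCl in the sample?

n(AgNO3) = 0.02102 × 0.5646 = 0.01187 mol
Let x = n(KCl), y = n(KBr).
Titrant: 1x + 1y = 0.01187;  mass: 74.55x + 119.00y = 1.221
Solving, x = 4.303 × 10^-3 mol, y = 7.565 × 10^-3 mol
mass of KCl = 4.303 × 10^-3 × 74.55 = 0.3208 g
% KCl = 0.3208 / 1.221 × 100 = 26.27 %

26.27 %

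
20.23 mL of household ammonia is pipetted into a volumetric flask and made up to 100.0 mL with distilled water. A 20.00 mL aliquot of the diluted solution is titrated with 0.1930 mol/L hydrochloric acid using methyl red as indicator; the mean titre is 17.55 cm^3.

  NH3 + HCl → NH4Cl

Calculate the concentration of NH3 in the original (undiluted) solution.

n(HCl) = 0.01755 × 0.1930 = 3.387 × 10^-3 mol
n(NH3) in the aliquot = 3.387 × 10^-3 mol (1:1 ratio)
[NH3]_dilute = 3.387 × 10^-3 / 0.02000 = 0.1694 mol/L
Dilution factor = 100.0 / 20.23 = 4.943
[NH3]_stock = 0.1694 × 4.943 = 0.8372 mol/L

0.8372 mol/L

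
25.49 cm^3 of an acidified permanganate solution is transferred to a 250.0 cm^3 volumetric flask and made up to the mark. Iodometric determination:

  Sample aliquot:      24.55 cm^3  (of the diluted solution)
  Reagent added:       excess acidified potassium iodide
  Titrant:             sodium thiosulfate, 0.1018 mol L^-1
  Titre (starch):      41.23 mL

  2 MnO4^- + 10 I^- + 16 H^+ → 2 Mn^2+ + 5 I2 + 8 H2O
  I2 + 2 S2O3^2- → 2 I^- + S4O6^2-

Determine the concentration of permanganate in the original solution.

0.3354 mol/L

n(S2O3^2-) = 0.04123 × 0.1018 = 4.197 × 10^-3 mol
n(I2) = n(S2O3^2-)/2 = 2.099 × 10^-3 mol
From the 2:5 ratio, n(MnO4^-) in the aliquot = 2/5 × 2.099 × 10^-3 = 8.394 × 10^-4 mol
[MnO4^-]_dilute = 8.394 × 10^-4 / 0.02455 = 0.03419 mol/L
[MnO4^-]_original = 0.03419 × 250.0/25.49 = 0.3354 mol/L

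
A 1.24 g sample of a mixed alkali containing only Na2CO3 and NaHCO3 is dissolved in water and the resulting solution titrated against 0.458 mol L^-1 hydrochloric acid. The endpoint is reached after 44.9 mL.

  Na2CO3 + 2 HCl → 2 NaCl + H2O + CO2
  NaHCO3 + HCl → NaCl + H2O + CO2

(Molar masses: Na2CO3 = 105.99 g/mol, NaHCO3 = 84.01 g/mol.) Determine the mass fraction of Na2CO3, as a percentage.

67.2 %

n(HCl) = 0.0449 × 0.458 = 0.0206 mol
Let x = n(Na2CO3), y = n(NaHCO3).
Titrant: 2x + 1y = 0.0206;  mass: 105.99x + 84.01y = 1.24
Solving, x = 7.86 × 10^-3 mol, y = 4.84 × 10^-3 mol
mass of Na2CO3 = 7.86 × 10^-3 × 105.99 = 0.833 g
% Na2CO3 = 0.833 / 1.24 × 100 = 67.2 %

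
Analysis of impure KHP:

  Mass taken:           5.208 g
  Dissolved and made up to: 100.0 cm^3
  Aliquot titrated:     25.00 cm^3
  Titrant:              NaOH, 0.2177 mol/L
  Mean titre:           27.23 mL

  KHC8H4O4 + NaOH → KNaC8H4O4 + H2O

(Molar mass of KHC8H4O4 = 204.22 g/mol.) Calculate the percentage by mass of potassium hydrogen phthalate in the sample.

n(NaOH) per titration = 0.02723 × 0.2177 = 5.928 × 10^-3 mol
n(KHC8H4O4) in each aliquot = 5.928 × 10^-3 mol (1:1 ratio)
n(KHC8H4O4) in the whole flask = 5.928 × 10^-3 × 100.0/25.00 = 0.02371 mol
mass of KHC8H4O4 = 0.02371 × 204.22 = 4.842 g
% KHC8H4O4 = 4.842 / 5.208 × 100 = 92.98 %

92.98 %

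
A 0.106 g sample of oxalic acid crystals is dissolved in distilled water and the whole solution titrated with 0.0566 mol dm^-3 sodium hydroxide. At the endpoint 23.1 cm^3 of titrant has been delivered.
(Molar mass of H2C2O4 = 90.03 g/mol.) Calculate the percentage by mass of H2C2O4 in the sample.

55.5 %

H2C2O4 + 2 NaOH → Na2C2O4 + 2 H2O
n(NaOH) = 0.0231 L × 0.0566 mol/L = 1.31 × 10^-3 mol
From the 1:2 ratio, n(H2C2O4) = 1/2 × 1.31 × 10^-3 = 6.54 × 10^-4 mol
mass of H2C2O4 = 6.54 × 10^-4 × 90.03 g/mol = 0.0589 g
% H2C2O4 = 0.0589 / 0.106 × 100 = 55.5 %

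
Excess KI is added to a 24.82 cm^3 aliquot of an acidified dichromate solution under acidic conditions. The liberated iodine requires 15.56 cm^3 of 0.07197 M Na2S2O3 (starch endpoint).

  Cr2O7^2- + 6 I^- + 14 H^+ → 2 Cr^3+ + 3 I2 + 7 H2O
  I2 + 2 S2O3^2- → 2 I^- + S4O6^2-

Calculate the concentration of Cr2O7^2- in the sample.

0.007520 M

n(S2O3^2-) = 0.01556 × 0.07197 = 1.120 × 10^-3 mol
n(I2) = n(S2O3^2-)/2 = 5.599 × 10^-4 mol
From the 1:3 ratio, n(Cr2O7^2-) in the aliquot = 1/3 × 5.599 × 10^-4 = 1.866 × 10^-4 mol
[Cr2O7^2-] = 1.866 × 10^-4 / 0.02482 = 0.007520 mol/L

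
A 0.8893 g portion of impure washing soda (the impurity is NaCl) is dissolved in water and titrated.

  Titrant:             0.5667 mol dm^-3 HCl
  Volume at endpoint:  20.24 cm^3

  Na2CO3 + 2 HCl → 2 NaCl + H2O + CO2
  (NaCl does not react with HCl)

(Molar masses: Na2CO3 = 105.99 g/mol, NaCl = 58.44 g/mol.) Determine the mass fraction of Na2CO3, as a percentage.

n(HCl) = 0.02024 × 0.5667 = 0.01147 mol
Let x = n(Na2CO3), y = n(NaCl).
Titrant: 2x = 0.01147;  mass: 105.99x + 58.44y = 0.8893
Solving, x = 5.735 × 10^-3 mol, y = 4.816 × 10^-3 mol
mass of Na2CO3 = 5.735 × 10^-3 × 105.99 = 0.6079 g
% Na2CO3 = 0.6079 / 0.8893 × 100 = 68.35 %

68.35 %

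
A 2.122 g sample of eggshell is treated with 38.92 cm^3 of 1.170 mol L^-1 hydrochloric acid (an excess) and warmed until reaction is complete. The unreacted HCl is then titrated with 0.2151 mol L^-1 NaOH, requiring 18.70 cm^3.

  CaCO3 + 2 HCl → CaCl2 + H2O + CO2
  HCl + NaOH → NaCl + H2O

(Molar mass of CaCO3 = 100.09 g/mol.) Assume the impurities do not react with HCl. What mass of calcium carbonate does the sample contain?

n(HCl) added = 0.03892 × 1.170 = 0.04554 mol
n(NaOH) used in back-titration = 0.01870 × 0.2151 = 4.022 × 10^-3 mol
n(HCl) left over = 4.022 × 10^-3 mol (1:1 ratio)
n(HCl) consumed by analyte = 0.04554 − 4.022 × 10^-3 = 0.04151 mol
From the 1:2 ratio, n(CaCO3) = 1/2 × 0.04151 = 0.02076 mol
mass of CaCO3 = 0.02076 × 100.09 = 2.078 g

2.078 g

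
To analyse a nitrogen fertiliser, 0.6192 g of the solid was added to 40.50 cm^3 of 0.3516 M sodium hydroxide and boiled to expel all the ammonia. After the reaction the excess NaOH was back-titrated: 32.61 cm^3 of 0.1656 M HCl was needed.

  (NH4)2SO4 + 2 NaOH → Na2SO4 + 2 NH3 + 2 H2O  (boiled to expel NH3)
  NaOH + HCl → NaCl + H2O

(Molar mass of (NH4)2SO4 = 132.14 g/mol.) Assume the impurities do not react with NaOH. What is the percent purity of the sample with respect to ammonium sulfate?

n(NaOH) added = 0.04050 × 0.3516 = 0.01424 mol
n(HCl) used in back-titration = 0.03261 × 0.1656 = 5.400 × 10^-3 mol
n(NaOH) left over = 5.400 × 10^-3 mol (1:1 ratio)
n(NaOH) consumed by analyte = 0.01424 − 5.400 × 10^-3 = 8.840 × 10^-3 mol
From the 1:2 ratio, n((NH4)2SO4) = 1/2 × 8.840 × 10^-3 = 4.420 × 10^-3 mol
mass of (NH4)2SO4 = 4.420 × 10^-3 × 132.14 = 0.5840 g
% (NH4)2SO4 = 0.5840 / 0.6192 × 100 = 94.32 %

94.32 %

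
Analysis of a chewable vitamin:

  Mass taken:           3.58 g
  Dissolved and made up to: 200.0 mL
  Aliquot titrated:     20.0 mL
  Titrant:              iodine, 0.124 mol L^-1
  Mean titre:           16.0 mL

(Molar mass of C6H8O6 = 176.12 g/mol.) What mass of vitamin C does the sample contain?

C6H8O6 + I2 → C6H6O6 + 2 HI
n(I2) per titration = 0.0160 × 0.124 = 1.98 × 10^-3 mol
n(C6H8O6) in each aliquot = 1.98 × 10^-3 mol (1:1 ratio)
n(C6H8O6) in the whole flask = 1.98 × 10^-3 × 200.0/20.0 = 0.0198 mol
mass of C6H8O6 = 0.0198 × 176.12 = 3.49 g

3.49 g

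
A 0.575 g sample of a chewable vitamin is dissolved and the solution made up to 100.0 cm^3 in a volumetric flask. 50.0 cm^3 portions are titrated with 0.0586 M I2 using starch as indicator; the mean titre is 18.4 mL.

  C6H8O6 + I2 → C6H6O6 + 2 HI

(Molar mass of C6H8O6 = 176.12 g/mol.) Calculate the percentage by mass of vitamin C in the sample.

66.1 %

n(I2) per titration = 0.0184 × 0.0586 = 1.08 × 10^-3 mol
n(C6H8O6) in each aliquot = 1.08 × 10^-3 mol (1:1 ratio)
n(C6H8O6) in the whole flask = 1.08 × 10^-3 × 100.0/50.0 = 2.16 × 10^-3 mol
mass of C6H8O6 = 2.16 × 10^-3 × 176.12 = 0.380 g
% C6H8O6 = 0.380 / 0.575 × 100 = 66.1 %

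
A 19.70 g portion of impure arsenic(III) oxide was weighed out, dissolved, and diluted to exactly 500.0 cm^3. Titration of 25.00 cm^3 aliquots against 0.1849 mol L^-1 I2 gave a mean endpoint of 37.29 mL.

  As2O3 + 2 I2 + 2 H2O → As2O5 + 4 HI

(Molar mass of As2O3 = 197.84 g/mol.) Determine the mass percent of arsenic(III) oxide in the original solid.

69.24 %

n(I2) per titration = 0.03729 × 0.1849 = 6.895 × 10^-3 mol
From the 1:2 ratio, n(As2O3) in each aliquot = 1/2 × 6.895 × 10^-3 = 3.447 × 10^-3 mol
n(As2O3) in the whole flask = 3.447 × 10^-3 × 500.0/25.00 = 0.06895 mol
mass of As2O3 = 0.06895 × 197.84 = 13.64 g
% As2O3 = 13.64 / 19.70 × 100 = 69.24 %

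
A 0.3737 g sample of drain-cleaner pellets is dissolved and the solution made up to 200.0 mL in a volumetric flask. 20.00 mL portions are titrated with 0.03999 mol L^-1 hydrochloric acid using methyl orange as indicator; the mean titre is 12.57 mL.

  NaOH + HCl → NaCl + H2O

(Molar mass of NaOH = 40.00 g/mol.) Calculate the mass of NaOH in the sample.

0.2011 g

n(HCl) per titration = 0.01257 × 0.03999 = 5.027 × 10^-4 mol
n(NaOH) in each aliquot = 5.027 × 10^-4 mol (1:1 ratio)
n(NaOH) in the whole flask = 5.027 × 10^-4 × 200.0/20.00 = 5.027 × 10^-3 mol
mass of NaOH = 5.027 × 10^-3 × 40.00 = 0.2011 g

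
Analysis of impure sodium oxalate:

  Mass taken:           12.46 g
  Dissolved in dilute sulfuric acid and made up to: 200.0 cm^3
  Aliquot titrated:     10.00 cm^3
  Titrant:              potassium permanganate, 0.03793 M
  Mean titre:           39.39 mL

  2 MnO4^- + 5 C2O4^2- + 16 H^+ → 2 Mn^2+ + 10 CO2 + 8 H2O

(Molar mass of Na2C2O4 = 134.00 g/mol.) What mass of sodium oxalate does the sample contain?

10.01 g

n(KMnO4) per titration = 0.03939 × 0.03793 = 1.494 × 10^-3 mol
From the 5:2 ratio, n(Na2C2O4) in each aliquot = 5/2 × 1.494 × 10^-3 = 3.735 × 10^-3 mol
n(Na2C2O4) in the whole flask = 3.735 × 10^-3 × 200.0/10.00 = 0.07470 mol
mass of Na2C2O4 = 0.07470 × 134.00 = 10.01 g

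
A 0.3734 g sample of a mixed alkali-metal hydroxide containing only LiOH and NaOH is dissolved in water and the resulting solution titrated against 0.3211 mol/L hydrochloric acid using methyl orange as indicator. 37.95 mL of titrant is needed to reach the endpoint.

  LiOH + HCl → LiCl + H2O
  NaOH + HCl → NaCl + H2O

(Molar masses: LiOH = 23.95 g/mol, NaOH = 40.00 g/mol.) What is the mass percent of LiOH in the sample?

45.57 %

n(HCl) = 0.03795 × 0.3211 = 0.01219 mol
Let x = n(LiOH), y = n(NaOH).
Titrant: 1x + 1y = 0.01219;  mass: 23.95x + 40.00y = 0.3734
Solving, x = 7.105 × 10^-3 mol, y = 5.081 × 10^-3 mol
mass of LiOH = 7.105 × 10^-3 × 23.95 = 0.1702 g
% LiOH = 0.1702 / 0.3734 × 100 = 45.57 %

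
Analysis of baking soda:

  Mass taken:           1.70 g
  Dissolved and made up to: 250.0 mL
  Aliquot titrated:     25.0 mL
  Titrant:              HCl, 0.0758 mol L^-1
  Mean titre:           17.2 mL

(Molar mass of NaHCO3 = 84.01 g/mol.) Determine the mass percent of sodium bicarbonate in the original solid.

64.4 %

NaHCO3 + HCl → NaCl + H2O + CO2
n(HCl) per titration = 0.0172 × 0.0758 = 1.30 × 10^-3 mol
n(NaHCO3) in each aliquot = 1.30 × 10^-3 mol (1:1 ratio)
n(NaHCO3) in the whole flask = 1.30 × 10^-3 × 250.0/25.0 = 0.0130 mol
mass of NaHCO3 = 0.0130 × 84.01 = 1.10 g
% NaHCO3 = 1.10 / 1.70 × 100 = 64.4 %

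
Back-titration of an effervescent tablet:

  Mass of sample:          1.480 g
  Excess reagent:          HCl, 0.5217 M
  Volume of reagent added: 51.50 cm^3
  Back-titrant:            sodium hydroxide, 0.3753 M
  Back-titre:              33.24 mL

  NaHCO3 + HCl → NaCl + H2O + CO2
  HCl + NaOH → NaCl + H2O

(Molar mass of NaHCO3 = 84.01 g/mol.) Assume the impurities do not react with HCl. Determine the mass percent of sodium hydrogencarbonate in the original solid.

n(HCl) added = 0.05150 × 0.5217 = 0.02687 mol
n(NaOH) used in back-titration = 0.03324 × 0.3753 = 0.01247 mol
n(HCl) left over = 0.01247 mol (1:1 ratio)
n(HCl) consumed by analyte = 0.02687 − 0.01247 = 0.01439 mol
n(NaHCO3) = 0.01439 mol (1:1 ratio)
mass of NaHCO3 = 0.01439 × 84.01 = 1.209 g
% NaHCO3 = 1.209 / 1.480 × 100 = 81.70 %

81.70 %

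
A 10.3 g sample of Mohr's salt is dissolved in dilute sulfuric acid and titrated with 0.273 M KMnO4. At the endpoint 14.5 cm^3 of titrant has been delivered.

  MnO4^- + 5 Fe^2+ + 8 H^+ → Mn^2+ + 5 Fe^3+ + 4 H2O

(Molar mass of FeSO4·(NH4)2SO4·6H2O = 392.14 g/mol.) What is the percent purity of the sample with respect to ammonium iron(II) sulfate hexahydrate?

75.4 %

n(KMnO4) = 0.0145 L × 0.273 mol/L = 3.96 × 10^-3 mol
From the 5:1 ratio, n(FeSO4·(NH4)2SO4·6H2O) = 5/1 × 3.96 × 10^-3 = 0.0198 mol
mass of FeSO4·(NH4)2SO4·6H2O = 0.0198 × 392.14 g/mol = 7.76 g
% FeSO4·(NH4)2SO4·6H2O = 7.76 / 10.3 × 100 = 75.4 %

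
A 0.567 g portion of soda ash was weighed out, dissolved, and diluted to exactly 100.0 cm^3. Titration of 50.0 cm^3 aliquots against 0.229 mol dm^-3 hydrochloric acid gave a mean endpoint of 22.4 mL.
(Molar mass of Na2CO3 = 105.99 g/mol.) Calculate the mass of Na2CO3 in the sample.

0.544 g

Na2CO3 + 2 HCl → 2 NaCl + H2O + CO2
n(HCl) per titration = 0.0224 × 0.229 = 5.13 × 10^-3 mol
From the 1:2 ratio, n(Na2CO3) in each aliquot = 1/2 × 5.13 × 10^-3 = 2.56 × 10^-3 mol
n(Na2CO3) in the whole flask = 2.56 × 10^-3 × 100.0/50.0 = 5.13 × 10^-3 mol
mass of Na2CO3 = 5.13 × 10^-3 × 105.99 = 0.544 g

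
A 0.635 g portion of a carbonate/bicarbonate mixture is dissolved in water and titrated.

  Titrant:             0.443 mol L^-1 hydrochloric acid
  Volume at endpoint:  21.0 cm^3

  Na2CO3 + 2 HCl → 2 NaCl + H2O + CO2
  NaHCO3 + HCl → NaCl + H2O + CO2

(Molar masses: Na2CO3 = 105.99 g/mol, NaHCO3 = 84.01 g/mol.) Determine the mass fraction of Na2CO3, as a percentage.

n(HCl) = 0.0210 × 0.443 = 9.30 × 10^-3 mol
Let x = n(Na2CO3), y = n(NaHCO3).
Titrant: 2x + 1y = 9.30 × 10^-3;  mass: 105.99x + 84.01y = 0.635
Solving, x = 2.36 × 10^-3 mol, y = 4.58 × 10^-3 mol
mass of Na2CO3 = 2.36 × 10^-3 × 105.99 = 0.250 g
% Na2CO3 = 0.250 / 0.635 × 100 = 39.4 %

39.4 %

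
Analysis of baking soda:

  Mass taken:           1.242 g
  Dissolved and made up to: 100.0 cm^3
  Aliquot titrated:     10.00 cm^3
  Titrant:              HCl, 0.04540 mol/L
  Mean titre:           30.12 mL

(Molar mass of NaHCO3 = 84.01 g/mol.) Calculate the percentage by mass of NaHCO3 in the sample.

NaHCO3 + HCl → NaCl + H2O + CO2
n(HCl) per titration = 0.03012 × 0.04540 = 1.367 × 10^-3 mol
n(NaHCO3) in each aliquot = 1.367 × 10^-3 mol (1:1 ratio)
n(NaHCO3) in the whole flask = 1.367 × 10^-3 × 100.0/10.00 = 0.01367 mol
mass of NaHCO3 = 0.01367 × 84.01 = 1.149 g
% NaHCO3 = 1.149 / 1.242 × 100 = 92.50 %

92.50 %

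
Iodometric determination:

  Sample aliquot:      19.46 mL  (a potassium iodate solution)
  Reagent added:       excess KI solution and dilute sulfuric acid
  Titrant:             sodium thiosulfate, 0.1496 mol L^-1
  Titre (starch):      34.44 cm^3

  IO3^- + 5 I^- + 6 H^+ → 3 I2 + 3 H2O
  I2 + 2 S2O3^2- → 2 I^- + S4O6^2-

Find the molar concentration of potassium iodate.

n(S2O3^2-) = 0.03444 × 0.1496 = 5.152 × 10^-3 mol
n(I2) = n(S2O3^2-)/2 = 2.576 × 10^-3 mol
From the 1:3 ratio, n(IO3^-) in the aliquot = 1/3 × 2.576 × 10^-3 = 8.587 × 10^-4 mol
[IO3^-] = 8.587 × 10^-4 / 0.01946 = 0.04413 mol/L

0.04413 mol/L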